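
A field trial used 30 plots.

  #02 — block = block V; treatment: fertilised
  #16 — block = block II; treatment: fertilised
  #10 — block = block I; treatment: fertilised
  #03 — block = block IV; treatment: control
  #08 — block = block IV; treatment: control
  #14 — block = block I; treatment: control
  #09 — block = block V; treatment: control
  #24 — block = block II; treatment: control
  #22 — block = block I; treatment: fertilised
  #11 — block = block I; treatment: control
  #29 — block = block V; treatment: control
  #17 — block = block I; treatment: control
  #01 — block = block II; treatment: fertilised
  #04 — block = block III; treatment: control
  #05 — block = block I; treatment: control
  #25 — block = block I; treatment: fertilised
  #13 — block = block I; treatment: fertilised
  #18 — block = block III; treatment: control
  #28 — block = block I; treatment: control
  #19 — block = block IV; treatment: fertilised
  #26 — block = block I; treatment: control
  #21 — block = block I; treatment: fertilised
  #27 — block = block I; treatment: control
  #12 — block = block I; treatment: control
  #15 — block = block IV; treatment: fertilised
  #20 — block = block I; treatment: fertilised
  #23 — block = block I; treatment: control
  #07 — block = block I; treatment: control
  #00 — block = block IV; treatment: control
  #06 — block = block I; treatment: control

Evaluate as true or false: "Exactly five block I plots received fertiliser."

The determiner here denotes the relation: |A ∩ B| = 5.
|A| = 17, |A ∩ B| = 6, |A ∖ B| = 11.
|A ∩ B| = 6, so the statement is false.

False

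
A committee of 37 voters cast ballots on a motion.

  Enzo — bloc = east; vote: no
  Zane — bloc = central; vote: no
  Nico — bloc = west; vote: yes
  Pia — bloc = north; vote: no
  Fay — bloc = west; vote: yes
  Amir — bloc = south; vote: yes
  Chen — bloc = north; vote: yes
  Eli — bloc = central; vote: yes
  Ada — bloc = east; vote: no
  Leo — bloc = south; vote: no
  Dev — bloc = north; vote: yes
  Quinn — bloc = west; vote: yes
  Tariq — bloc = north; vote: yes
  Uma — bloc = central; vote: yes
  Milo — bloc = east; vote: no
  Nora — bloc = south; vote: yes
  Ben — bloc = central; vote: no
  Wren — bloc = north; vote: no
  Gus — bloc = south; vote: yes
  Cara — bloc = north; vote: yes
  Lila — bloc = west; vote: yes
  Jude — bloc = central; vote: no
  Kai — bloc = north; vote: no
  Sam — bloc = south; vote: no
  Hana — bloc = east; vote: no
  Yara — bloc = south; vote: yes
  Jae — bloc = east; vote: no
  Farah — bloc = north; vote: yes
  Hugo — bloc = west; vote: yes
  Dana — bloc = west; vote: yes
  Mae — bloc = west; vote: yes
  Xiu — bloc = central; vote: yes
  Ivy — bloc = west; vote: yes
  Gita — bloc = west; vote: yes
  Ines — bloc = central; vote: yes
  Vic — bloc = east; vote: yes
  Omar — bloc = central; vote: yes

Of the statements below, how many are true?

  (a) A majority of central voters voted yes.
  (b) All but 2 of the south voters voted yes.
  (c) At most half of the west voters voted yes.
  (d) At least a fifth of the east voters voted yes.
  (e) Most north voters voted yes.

3

(a) central: |A| = 8, |A ∩ B| = 5; needs |A ∩ B| > |A ∖ B| — true.
(b) south: |A| = 6, |A ∩ B| = 4; needs |A ∖ B| = 2 — true.
(c) west: |A| = 9, |A ∩ B| = 9; needs |A ∩ B| ≤ |A ∖ B| — false.
(d) east: |A| = 6, |A ∩ B| = 1; needs |A ∩ B| / |A| ≥ 1/5 — false.
(e) north: |A| = 8, |A ∩ B| = 5; needs |A ∩ B| > |A ∖ B| — true.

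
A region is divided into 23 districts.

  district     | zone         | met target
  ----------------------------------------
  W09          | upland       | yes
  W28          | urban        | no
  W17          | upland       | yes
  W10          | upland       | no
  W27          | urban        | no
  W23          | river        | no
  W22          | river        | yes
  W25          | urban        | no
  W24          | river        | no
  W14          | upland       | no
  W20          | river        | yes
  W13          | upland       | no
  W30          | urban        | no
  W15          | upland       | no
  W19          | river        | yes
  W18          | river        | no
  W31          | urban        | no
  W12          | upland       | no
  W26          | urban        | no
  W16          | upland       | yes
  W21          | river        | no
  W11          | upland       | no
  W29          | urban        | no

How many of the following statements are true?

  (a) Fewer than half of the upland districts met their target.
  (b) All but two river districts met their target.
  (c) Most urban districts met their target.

(a) upland: |A| = 9, |A ∩ B| = 3; needs |A ∩ B| < |A ∖ B| — true.
(b) river: |A| = 7, |A ∩ B| = 3; needs |A ∖ B| = 2 — false.
(c) urban: |A| = 7, |A ∩ B| = 0; needs |A ∩ B| > |A ∖ B| — false.

1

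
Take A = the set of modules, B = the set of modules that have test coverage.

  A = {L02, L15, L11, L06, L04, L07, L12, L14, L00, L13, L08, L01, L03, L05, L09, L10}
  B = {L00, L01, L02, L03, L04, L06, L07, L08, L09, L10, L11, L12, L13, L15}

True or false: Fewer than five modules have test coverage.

False

The determiner here denotes the relation: |A ∩ B| < 5.
|A| = 16, |A ∩ B| = 14, |A ∖ B| = 2.
|A ∩ B| = 14, so the statement is false.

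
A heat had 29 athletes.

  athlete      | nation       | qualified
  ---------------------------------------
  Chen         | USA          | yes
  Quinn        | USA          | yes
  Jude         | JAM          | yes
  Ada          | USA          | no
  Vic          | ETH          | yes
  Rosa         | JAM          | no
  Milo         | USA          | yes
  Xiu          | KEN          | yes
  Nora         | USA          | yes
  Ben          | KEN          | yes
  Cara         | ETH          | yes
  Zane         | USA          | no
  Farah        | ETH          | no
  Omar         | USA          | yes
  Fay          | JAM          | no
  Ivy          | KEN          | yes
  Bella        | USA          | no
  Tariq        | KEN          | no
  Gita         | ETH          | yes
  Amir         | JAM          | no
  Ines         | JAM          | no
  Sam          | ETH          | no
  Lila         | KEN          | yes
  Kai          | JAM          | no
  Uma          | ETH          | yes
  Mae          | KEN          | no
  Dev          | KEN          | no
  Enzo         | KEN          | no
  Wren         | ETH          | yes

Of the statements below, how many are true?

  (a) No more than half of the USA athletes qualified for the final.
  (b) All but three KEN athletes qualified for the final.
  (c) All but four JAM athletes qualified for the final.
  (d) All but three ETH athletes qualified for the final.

0

(a) USA: |A| = 8, |A ∩ B| = 5; needs |A ∩ B| ≤ |A ∖ B| — false.
(b) KEN: |A| = 8, |A ∩ B| = 4; needs |A ∖ B| = 3 — false.
(c) JAM: |A| = 6, |A ∩ B| = 1; needs |A ∖ B| = 4 — false.
(d) ETH: |A| = 7, |A ∩ B| = 5; needs |A ∖ B| = 3 — false.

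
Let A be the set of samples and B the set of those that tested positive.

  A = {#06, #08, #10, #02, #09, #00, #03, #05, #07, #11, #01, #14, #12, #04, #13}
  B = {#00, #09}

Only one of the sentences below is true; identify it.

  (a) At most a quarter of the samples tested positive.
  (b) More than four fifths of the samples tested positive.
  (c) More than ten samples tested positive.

|A| = 15, |A ∩ B| = 2, |A ∖ B| = 13.
(a) requires |A ∩ B| / |A| ≤ 1/4: true.
(b) requires |A ∩ B| / |A| > 4/5: false.
(c) requires |A ∩ B| > 10: false.

(a)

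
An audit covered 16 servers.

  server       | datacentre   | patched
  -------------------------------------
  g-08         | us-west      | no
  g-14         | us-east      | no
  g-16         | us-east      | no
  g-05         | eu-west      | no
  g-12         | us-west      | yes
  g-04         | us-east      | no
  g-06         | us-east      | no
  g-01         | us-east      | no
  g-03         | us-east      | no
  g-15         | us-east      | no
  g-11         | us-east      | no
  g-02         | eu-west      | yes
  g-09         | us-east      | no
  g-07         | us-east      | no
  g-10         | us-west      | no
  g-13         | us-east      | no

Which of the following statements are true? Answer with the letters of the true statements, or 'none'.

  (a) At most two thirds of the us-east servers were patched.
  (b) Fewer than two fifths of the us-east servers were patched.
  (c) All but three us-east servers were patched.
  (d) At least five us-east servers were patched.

|A| = 11, |A ∩ B| = 0, |A ∖ B| = 11.
(a) |A ∩ B| / |A| ≤ 2/3: holds.
(b) |A ∩ B| / |A| < 2/5: holds.
(c) |A ∖ B| = 3: fails.
(d) |A ∩ B| ≥ 5: fails.

(a), (b)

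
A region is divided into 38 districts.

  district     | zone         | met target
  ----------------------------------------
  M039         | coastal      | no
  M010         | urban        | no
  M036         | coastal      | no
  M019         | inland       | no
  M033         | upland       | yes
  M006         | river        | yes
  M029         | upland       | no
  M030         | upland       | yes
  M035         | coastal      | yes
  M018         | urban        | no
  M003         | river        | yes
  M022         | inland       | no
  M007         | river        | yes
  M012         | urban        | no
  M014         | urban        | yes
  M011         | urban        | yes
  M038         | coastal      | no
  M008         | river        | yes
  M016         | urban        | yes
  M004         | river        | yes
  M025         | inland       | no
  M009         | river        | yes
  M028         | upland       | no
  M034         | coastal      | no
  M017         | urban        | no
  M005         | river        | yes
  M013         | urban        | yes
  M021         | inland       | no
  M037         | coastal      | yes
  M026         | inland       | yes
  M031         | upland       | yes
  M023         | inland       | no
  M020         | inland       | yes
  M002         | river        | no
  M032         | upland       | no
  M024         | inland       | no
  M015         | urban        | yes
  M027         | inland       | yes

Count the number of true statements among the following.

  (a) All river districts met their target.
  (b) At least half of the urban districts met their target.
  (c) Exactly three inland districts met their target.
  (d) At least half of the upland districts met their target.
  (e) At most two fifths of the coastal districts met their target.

4

(a) river: |A| = 8, |A ∩ B| = 7; needs A ⊆ B, i.e. every element of A is in B (|A ∖ B| = 0) — false.
(b) urban: |A| = 9, |A ∩ B| = 5; needs |A ∩ B| ≥ |A ∖ B| — true.
(c) inland: |A| = 9, |A ∩ B| = 3; needs |A ∩ B| = 3 — true.
(d) upland: |A| = 6, |A ∩ B| = 3; needs |A ∩ B| ≥ |A ∖ B| — true.
(e) coastal: |A| = 6, |A ∩ B| = 2; needs |A ∩ B| / |A| ≤ 2/5 — true.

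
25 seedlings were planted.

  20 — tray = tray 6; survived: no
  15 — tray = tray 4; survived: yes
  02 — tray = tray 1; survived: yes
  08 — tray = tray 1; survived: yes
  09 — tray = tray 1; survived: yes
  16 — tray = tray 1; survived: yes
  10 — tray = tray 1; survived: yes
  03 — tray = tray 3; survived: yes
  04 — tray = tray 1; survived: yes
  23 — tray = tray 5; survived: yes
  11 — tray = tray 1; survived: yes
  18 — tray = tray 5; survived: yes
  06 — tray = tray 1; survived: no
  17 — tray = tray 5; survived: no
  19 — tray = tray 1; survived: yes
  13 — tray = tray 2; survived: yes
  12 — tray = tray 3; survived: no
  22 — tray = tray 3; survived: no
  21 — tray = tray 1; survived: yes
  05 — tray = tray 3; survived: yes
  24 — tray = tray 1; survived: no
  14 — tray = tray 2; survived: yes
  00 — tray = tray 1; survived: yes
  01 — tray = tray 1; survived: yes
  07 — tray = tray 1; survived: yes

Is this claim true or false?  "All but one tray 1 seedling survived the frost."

'All but one tray 1 seedling survived the frost' holds iff |A ∖ B| = 1.
A (the restrictor) = {02, 08, 09, 16, 10, 04, 11, 06, 19, 21, 24, 00, 01, 07}, |A| = 14.
A ∖ B = {06, 24}, so |A ∖ B| = 2.
|A ∖ B| = 2, so the statement is false.

False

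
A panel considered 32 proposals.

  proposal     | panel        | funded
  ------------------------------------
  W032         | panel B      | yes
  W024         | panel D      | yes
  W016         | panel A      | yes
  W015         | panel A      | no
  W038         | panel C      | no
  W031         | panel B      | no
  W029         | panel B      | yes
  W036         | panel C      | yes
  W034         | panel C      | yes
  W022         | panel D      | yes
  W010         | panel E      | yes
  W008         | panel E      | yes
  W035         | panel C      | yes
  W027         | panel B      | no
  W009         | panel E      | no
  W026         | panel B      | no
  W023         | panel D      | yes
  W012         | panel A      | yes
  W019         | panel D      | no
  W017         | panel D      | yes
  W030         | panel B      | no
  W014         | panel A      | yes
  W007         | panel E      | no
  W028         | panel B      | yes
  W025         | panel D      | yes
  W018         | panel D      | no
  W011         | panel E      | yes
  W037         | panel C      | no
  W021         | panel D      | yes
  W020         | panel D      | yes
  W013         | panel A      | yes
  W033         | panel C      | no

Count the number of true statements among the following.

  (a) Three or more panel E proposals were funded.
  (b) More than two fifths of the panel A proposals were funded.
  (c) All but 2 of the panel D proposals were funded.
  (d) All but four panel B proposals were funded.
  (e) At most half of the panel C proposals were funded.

5

(a) panel E: |A| = 5, |A ∩ B| = 3; needs |A ∩ B| ≥ 3 — true.
(b) panel A: |A| = 5, |A ∩ B| = 4; needs |A ∩ B| / |A| > 2/5 — true.
(c) panel D: |A| = 9, |A ∩ B| = 7; needs |A ∖ B| = 2 — true.
(d) panel B: |A| = 7, |A ∩ B| = 3; needs |A ∖ B| = 4 — true.
(e) panel C: |A| = 6, |A ∩ B| = 3; needs |A ∩ B| ≤ |A ∖ B| — true.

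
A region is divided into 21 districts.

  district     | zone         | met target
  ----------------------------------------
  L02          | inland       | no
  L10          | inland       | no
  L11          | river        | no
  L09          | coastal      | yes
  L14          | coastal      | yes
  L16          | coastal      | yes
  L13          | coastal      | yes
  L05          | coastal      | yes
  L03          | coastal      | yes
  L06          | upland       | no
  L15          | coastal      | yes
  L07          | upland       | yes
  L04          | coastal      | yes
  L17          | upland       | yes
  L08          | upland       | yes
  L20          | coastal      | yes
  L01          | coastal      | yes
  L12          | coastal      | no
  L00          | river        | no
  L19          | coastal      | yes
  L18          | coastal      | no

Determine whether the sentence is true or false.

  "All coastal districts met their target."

'All coastal districts met their target' holds iff A ⊆ B, i.e. every element of A is in B (|A ∖ B| = 0).
A (the restrictor) = {L09, L14, L16, L13, L05, L03, L15, L04, L20, L01, L12, L19, L18}, |A| = 13.
A ∖ B = {L12, L18}, so |A ∖ B| = 2.
So the statement is false.

False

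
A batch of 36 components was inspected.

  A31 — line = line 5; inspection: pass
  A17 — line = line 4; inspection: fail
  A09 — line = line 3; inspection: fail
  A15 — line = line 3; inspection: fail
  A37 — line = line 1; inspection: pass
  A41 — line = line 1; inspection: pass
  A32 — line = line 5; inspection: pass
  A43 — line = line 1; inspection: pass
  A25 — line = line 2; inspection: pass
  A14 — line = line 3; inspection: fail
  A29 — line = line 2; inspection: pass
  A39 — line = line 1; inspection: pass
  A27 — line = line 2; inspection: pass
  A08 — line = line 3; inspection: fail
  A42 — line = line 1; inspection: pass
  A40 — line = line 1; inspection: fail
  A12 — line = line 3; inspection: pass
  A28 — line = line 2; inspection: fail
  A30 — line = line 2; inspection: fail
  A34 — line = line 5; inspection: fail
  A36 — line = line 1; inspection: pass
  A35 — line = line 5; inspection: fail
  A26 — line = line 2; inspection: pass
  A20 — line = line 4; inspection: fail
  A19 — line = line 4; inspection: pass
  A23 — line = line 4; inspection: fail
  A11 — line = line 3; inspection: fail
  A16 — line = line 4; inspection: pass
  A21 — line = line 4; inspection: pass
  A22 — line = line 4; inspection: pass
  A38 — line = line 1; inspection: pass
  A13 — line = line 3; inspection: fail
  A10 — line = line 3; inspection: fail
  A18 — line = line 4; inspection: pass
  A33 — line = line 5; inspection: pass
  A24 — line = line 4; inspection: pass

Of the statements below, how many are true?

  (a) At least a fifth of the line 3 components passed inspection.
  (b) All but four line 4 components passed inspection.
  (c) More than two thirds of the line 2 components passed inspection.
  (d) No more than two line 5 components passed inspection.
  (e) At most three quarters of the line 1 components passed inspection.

(a) line 3: |A| = 8, |A ∩ B| = 1; needs |A ∩ B| / |A| ≥ 1/5 — false.
(b) line 4: |A| = 9, |A ∩ B| = 6; needs |A ∖ B| = 4 — false.
(c) line 2: |A| = 6, |A ∩ B| = 4; needs |A ∩ B| / |A| > 2/3 — false.
(d) line 5: |A| = 5, |A ∩ B| = 3; needs |A ∩ B| ≤ 2 — false.
(e) line 1: |A| = 8, |A ∩ B| = 7; needs |A ∩ B| / |A| ≤ 3/4 — false.

0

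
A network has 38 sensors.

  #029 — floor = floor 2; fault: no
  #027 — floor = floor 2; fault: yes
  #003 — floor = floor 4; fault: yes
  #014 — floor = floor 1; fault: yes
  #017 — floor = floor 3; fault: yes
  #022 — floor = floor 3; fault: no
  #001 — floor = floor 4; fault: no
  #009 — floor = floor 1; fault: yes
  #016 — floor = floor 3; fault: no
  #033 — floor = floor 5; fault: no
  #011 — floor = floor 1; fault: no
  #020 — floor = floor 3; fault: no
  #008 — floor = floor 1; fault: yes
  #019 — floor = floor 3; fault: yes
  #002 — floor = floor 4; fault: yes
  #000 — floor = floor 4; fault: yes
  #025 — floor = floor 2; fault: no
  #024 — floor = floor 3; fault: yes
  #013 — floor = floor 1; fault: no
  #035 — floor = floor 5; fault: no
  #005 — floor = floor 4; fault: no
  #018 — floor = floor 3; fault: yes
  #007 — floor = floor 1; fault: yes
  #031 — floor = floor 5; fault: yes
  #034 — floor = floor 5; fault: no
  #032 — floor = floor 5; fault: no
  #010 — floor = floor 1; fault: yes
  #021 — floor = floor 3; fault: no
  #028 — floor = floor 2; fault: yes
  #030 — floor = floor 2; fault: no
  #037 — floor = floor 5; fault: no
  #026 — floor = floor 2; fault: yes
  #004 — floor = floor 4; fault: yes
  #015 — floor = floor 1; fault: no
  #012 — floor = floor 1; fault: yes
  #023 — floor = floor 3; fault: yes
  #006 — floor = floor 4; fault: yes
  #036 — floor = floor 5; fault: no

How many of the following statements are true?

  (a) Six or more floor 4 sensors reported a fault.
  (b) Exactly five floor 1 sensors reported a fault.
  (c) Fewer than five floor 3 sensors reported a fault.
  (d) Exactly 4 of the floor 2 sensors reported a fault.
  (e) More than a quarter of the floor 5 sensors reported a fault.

(a) floor 4: |A| = 7, |A ∩ B| = 5; needs |A ∩ B| ≥ 6 — false.
(b) floor 1: |A| = 9, |A ∩ B| = 6; needs |A ∩ B| = 5 — false.
(c) floor 3: |A| = 9, |A ∩ B| = 5; needs |A ∩ B| < 5 — false.
(d) floor 2: |A| = 6, |A ∩ B| = 3; needs |A ∩ B| = 4 — false.
(e) floor 5: |A| = 7, |A ∩ B| = 1; needs |A ∩ B| / |A| > 1/4 — false.

0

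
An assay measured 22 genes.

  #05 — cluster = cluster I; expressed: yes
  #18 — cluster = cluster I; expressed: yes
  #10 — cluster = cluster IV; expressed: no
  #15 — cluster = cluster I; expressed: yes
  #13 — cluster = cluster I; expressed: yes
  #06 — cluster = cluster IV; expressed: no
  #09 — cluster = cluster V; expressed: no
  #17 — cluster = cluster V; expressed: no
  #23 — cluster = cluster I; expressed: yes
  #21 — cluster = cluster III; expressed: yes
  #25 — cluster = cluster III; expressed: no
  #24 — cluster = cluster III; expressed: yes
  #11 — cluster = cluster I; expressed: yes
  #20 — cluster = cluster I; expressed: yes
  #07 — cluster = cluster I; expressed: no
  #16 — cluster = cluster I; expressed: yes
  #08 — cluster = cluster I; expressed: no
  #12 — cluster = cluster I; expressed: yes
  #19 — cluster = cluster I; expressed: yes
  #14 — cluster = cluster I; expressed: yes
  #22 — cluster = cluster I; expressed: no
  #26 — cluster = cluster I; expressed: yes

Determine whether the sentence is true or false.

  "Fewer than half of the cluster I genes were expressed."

'Fewer than half of the cluster I genes were expressed' holds iff |A ∩ B| < |A ∖ B|.
|A| = 15, |A ∩ B| = 12, |A ∖ B| = 3.
12 > 3, so the statement is false.

False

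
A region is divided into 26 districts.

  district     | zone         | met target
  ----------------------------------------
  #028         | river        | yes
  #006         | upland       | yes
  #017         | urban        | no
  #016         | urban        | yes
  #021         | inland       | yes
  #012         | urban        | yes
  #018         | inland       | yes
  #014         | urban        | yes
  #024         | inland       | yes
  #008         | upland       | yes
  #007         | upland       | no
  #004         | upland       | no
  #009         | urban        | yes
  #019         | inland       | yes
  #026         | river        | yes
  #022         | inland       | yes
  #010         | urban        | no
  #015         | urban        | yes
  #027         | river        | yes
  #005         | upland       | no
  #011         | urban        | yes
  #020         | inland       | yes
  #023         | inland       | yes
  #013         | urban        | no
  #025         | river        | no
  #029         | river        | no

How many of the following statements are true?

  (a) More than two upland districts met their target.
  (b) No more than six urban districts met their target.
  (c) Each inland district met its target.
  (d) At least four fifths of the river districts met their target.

(a) upland: |A| = 5, |A ∩ B| = 2; needs |A ∩ B| > 2 — false.
(b) urban: |A| = 9, |A ∩ B| = 6; needs |A ∩ B| ≤ 6 — true.
(c) inland: |A| = 7, |A ∩ B| = 7; needs A ⊆ B, i.e. every element of A is in B (|A ∖ B| = 0) — true.
(d) river: |A| = 5, |A ∩ B| = 3; needs |A ∩ B| / |A| ≥ 4/5 — false.

2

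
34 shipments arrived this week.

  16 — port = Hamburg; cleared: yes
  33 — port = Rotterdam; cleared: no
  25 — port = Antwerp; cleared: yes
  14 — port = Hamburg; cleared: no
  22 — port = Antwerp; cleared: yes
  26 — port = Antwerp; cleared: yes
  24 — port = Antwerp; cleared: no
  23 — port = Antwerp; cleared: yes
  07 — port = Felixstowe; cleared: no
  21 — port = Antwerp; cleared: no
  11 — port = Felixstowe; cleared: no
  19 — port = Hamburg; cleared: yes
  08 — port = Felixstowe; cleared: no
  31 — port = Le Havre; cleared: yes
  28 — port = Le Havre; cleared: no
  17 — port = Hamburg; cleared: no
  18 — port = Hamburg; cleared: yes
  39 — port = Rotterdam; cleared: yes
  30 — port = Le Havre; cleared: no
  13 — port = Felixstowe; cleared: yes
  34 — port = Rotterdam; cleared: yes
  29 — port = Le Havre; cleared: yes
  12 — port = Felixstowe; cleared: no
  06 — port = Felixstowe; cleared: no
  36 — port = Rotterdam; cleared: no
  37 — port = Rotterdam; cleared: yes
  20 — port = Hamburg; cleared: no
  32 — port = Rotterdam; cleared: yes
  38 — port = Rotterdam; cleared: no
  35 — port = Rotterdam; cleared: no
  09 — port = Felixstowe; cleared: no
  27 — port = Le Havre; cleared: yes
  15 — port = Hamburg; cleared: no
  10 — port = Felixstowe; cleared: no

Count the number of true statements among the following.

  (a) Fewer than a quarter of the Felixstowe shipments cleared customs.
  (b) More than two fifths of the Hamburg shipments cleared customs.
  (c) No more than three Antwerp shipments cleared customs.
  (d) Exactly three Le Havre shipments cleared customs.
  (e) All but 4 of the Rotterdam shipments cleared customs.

(a) Felixstowe: |A| = 8, |A ∩ B| = 1; needs |A ∩ B| / |A| < 1/4 — true.
(b) Hamburg: |A| = 7, |A ∩ B| = 3; needs |A ∩ B| / |A| > 2/5 — true.
(c) Antwerp: |A| = 6, |A ∩ B| = 4; needs |A ∩ B| ≤ 3 — false.
(d) Le Havre: |A| = 5, |A ∩ B| = 3; needs |A ∩ B| = 3 — true.
(e) Rotterdam: |A| = 8, |A ∩ B| = 4; needs |A ∖ B| = 4 — true.

4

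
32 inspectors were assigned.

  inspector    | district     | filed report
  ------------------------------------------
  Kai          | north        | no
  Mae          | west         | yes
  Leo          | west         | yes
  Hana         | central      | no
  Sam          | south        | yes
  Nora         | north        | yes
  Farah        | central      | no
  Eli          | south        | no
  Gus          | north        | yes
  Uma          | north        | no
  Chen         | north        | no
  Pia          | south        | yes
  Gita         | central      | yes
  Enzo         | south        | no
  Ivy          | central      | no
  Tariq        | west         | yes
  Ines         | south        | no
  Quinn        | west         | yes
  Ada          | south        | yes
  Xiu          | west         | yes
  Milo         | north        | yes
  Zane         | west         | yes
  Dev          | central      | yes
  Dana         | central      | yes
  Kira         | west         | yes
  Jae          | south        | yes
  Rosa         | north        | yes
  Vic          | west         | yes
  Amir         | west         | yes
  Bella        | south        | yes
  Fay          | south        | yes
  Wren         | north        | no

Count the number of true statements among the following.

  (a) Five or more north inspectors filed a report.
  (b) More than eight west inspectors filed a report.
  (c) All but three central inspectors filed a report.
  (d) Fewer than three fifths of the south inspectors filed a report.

2

(a) north: |A| = 8, |A ∩ B| = 4; needs |A ∩ B| ≥ 5 — false.
(b) west: |A| = 9, |A ∩ B| = 9; needs |A ∩ B| > 8 — true.
(c) central: |A| = 6, |A ∩ B| = 3; needs |A ∖ B| = 3 — true.
(d) south: |A| = 9, |A ∩ B| = 6; needs |A ∩ B| / |A| < 3/5 — false.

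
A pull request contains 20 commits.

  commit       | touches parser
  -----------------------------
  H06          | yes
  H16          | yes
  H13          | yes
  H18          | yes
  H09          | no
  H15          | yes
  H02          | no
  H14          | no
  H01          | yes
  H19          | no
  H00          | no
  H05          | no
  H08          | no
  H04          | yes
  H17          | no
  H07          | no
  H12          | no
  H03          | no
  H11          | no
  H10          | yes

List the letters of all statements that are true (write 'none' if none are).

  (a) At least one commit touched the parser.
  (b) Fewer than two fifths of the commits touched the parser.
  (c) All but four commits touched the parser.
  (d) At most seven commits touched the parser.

|A| = 20, |A ∩ B| = 8, |A ∖ B| = 12.
(a) A ∩ B ≠ ∅ (|A ∩ B| ≥ 1): holds.
(b) |A ∩ B| / |A| < 2/5: fails.
(c) |A ∖ B| = 4: fails.
(d) |A ∩ B| ≤ 7: fails.

(a)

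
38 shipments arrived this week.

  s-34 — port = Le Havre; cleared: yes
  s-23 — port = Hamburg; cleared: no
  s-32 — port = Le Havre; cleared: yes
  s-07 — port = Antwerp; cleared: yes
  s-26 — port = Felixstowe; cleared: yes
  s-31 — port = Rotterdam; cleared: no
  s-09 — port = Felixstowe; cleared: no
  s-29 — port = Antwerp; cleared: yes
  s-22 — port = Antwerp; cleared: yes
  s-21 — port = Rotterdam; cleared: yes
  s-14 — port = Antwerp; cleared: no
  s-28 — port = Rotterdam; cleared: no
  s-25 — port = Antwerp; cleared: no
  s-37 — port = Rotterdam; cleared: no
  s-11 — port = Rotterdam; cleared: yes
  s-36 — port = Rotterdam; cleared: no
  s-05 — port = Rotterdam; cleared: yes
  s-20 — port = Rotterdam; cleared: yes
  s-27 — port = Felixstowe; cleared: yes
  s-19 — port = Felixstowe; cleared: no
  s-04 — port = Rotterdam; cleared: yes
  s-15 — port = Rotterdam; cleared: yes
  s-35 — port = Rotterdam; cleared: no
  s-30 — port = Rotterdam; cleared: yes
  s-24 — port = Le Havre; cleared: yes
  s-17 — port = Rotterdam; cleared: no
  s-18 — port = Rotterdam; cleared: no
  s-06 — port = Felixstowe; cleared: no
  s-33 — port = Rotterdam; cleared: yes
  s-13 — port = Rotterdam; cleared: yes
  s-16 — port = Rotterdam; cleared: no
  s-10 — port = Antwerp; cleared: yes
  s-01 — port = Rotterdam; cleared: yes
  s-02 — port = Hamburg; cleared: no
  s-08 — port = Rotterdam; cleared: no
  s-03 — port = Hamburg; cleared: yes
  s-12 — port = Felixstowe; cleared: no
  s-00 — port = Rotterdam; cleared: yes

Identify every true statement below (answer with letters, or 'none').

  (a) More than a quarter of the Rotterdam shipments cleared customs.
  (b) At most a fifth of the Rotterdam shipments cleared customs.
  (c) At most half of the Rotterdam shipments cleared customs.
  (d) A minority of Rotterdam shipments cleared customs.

|A| = 20, |A ∩ B| = 11, |A ∖ B| = 9.
(a) |A ∩ B| / |A| > 1/4: holds.
(b) |A ∩ B| / |A| ≤ 1/5: fails.
(c) |A ∩ B| ≤ |A ∖ B|: fails.
(d) |A ∩ B| < |A ∖ B|: fails.

(a)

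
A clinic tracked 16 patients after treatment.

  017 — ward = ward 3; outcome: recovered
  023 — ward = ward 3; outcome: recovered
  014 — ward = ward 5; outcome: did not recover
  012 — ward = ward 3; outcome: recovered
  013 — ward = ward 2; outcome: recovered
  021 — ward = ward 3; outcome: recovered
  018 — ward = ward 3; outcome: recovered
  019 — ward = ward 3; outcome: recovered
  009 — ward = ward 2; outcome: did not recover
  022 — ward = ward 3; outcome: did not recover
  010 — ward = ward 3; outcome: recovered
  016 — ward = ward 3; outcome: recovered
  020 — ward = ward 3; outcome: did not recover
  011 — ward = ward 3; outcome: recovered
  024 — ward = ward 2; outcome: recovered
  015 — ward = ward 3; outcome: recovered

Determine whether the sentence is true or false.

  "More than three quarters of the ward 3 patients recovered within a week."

True

Truth condition: |A ∩ B| / |A| > 3/4.
A (the restrictor) = {017, 023, 012, 021, 018, 019, 022, 010, 016, 020, 011, 015}, |A| = 12.
A ∩ B = {017, 023, 012, 021, 018, 019, 010, 016, 011, 015}, so |A ∩ B| = 10.
A ∖ B = {022, 020}, so |A ∖ B| = 2.
|A ∩ B|/|A| = 10/12, so the statement is true.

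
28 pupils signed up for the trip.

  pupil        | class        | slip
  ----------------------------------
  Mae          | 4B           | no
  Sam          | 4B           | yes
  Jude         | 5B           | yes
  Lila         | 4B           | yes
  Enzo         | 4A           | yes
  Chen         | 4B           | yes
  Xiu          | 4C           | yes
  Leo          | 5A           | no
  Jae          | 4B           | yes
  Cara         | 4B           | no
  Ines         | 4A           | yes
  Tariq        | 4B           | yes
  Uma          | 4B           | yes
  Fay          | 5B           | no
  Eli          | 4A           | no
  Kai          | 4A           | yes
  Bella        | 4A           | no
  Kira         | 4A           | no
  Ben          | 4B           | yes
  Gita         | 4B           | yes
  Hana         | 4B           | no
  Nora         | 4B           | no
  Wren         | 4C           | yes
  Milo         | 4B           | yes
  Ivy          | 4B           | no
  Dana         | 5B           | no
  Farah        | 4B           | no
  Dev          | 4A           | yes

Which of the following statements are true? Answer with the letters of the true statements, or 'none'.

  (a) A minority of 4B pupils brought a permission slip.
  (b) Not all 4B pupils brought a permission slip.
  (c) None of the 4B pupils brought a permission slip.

(b)

|A| = 15, |A ∩ B| = 9, |A ∖ B| = 6.
(a) |A ∩ B| < |A ∖ B|: fails.
(b) A ⊄ B (|A ∖ B| ≥ 1): holds.
(c) A ∩ B = ∅ (|A ∩ B| = 0): fails.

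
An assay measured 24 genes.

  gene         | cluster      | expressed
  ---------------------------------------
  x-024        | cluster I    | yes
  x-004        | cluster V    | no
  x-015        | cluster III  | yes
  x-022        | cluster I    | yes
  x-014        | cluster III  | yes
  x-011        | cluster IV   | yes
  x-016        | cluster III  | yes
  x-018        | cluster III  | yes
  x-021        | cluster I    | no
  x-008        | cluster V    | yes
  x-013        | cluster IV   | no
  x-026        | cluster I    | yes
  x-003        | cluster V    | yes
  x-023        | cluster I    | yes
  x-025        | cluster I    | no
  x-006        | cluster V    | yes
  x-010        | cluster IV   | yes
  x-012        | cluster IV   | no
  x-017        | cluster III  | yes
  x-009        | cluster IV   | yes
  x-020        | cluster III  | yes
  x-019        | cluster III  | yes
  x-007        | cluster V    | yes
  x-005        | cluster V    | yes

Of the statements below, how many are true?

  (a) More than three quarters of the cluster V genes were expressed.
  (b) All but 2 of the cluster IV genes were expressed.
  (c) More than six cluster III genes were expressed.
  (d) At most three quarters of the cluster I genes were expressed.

4

(a) cluster V: |A| = 6, |A ∩ B| = 5; needs |A ∩ B| / |A| > 3/4 — true.
(b) cluster IV: |A| = 5, |A ∩ B| = 3; needs |A ∖ B| = 2 — true.
(c) cluster III: |A| = 7, |A ∩ B| = 7; needs |A ∩ B| > 6 — true.
(d) cluster I: |A| = 6, |A ∩ B| = 4; needs |A ∩ B| / |A| ≤ 3/4 — true.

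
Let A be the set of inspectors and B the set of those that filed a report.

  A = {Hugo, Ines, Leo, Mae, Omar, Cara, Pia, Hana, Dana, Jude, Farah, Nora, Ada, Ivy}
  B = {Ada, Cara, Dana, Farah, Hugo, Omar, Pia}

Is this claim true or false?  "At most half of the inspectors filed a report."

'At most half of the inspectors filed a report' holds iff |A ∩ B| ≤ |A ∖ B|.
A (the restrictor) = {Hugo, Ines, Leo, Mae, Omar, Cara, Pia, Hana, Dana, Jude, Farah, Nora, Ada, Ivy}, |A| = 14.
A ∩ B = {Hugo, Omar, Cara, Pia, Dana, Farah, Ada}, so |A ∩ B| = 7.
A ∖ B = {Ines, Leo, Mae, Hana, Jude, Nora, Ivy}, so |A ∖ B| = 7.
7 = 7, so the statement is true.

True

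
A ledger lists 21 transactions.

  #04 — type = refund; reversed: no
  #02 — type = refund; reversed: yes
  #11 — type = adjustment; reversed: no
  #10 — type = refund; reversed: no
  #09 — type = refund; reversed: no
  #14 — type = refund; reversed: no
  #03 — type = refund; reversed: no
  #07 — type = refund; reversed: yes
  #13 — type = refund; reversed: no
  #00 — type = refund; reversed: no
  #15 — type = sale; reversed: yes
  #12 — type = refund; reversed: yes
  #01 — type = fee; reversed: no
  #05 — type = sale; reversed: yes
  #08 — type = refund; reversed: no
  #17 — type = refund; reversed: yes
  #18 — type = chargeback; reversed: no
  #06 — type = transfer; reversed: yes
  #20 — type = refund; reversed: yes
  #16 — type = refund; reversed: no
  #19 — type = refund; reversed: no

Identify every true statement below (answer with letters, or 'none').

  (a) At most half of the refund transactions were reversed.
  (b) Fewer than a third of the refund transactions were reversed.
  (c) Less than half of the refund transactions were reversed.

|A| = 15, |A ∩ B| = 5, |A ∖ B| = 10.
(a) |A ∩ B| ≤ |A ∖ B|: holds.
(b) |A ∩ B| / |A| < 1/3: fails.
(c) |A ∩ B| < |A ∖ B|: holds.

(a), (c)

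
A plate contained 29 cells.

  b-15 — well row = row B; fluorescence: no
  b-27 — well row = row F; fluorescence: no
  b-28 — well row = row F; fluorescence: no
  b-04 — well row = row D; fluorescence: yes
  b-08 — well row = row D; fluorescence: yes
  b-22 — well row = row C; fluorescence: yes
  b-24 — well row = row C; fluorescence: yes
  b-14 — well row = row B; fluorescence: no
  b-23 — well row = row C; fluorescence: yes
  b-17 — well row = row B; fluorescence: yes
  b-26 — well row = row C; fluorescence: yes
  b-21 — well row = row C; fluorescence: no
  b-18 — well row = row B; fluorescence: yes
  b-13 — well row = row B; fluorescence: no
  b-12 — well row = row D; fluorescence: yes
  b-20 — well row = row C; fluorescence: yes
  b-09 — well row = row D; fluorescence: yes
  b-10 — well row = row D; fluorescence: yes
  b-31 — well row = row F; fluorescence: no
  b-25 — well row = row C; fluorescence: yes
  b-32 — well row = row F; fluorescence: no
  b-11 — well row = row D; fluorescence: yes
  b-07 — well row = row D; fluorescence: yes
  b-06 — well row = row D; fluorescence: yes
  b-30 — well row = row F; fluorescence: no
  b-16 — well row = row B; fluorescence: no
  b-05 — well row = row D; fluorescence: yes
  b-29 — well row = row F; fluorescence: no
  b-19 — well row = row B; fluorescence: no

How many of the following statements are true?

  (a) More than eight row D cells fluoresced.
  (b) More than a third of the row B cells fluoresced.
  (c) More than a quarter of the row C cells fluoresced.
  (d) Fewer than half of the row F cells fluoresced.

(a) row D: |A| = 9, |A ∩ B| = 9; needs |A ∩ B| > 8 — true.
(b) row B: |A| = 7, |A ∩ B| = 2; needs |A ∩ B| / |A| > 1/3 — false.
(c) row C: |A| = 7, |A ∩ B| = 6; needs |A ∩ B| / |A| > 1/4 — true.
(d) row F: |A| = 6, |A ∩ B| = 0; needs |A ∩ B| < |A ∖ B| — true.

3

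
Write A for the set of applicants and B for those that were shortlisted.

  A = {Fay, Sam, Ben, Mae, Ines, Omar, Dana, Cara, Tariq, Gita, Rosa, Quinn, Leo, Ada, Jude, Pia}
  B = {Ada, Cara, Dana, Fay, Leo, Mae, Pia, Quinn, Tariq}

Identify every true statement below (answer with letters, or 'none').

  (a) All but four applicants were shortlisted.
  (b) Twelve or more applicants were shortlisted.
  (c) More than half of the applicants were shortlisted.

(c)

|A| = 16, |A ∩ B| = 9, |A ∖ B| = 7.
(a) |A ∖ B| = 4: fails.
(b) |A ∩ B| ≥ 12: fails.
(c) |A ∩ B| > |A ∖ B|: holds.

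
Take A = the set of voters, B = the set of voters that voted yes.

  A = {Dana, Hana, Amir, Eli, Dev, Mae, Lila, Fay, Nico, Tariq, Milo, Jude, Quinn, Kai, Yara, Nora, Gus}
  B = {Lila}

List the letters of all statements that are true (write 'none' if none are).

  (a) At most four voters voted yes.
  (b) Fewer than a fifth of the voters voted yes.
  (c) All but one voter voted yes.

|A| = 17, |A ∩ B| = 1, |A ∖ B| = 16.
(a) |A ∩ B| ≤ 4: holds.
(b) |A ∩ B| / |A| < 1/5: holds.
(c) |A ∖ B| = 1: fails.

(a), (b)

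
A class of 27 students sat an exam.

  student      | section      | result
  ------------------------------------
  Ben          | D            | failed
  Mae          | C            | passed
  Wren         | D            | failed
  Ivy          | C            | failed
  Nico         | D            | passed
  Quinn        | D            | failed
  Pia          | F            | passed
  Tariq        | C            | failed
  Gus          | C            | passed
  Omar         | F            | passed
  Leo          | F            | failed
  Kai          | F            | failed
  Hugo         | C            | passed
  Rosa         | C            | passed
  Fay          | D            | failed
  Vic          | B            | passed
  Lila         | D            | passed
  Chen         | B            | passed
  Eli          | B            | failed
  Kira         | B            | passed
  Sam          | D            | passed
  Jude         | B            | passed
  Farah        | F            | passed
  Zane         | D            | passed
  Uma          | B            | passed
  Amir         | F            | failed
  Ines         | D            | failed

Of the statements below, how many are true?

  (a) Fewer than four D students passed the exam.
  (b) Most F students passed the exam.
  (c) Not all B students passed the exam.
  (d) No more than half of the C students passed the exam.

1

(a) D: |A| = 9, |A ∩ B| = 4; needs |A ∩ B| < 4 — false.
(b) F: |A| = 6, |A ∩ B| = 3; needs |A ∩ B| > |A ∖ B| — false.
(c) B: |A| = 6, |A ∩ B| = 5; needs A ⊄ B (|A ∖ B| ≥ 1) — true.
(d) C: |A| = 6, |A ∩ B| = 4; needs |A ∩ B| ≤ |A ∖ B| — false.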